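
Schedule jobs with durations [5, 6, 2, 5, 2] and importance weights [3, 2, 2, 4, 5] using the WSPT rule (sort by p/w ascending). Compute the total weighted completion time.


Compute p/w ratios and sort ascending (WSPT): [(2, 5), (2, 2), (5, 4), (5, 3), (6, 2)]
Compute weighted completion times:
  Job (p=2,w=5): C=2, w*C=5*2=10
  Job (p=2,w=2): C=4, w*C=2*4=8
  Job (p=5,w=4): C=9, w*C=4*9=36
  Job (p=5,w=3): C=14, w*C=3*14=42
  Job (p=6,w=2): C=20, w*C=2*20=40
Total weighted completion time = 136

136


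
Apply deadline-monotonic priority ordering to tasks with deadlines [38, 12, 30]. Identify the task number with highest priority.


Sort tasks by relative deadline (ascending):
  Task 2: deadline = 12
  Task 3: deadline = 30
  Task 1: deadline = 38
Priority order (highest first): [2, 3, 1]
Highest priority task = 2

2


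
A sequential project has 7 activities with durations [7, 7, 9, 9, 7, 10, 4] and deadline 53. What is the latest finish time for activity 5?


LF(activity 5) = deadline - sum of successor durations
Successors: activities 6 through 7 with durations [10, 4]
Sum of successor durations = 14
LF = 53 - 14 = 39

39


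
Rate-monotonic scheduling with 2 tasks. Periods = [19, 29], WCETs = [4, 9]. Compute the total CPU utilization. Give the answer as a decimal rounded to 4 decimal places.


Compute individual utilizations (exact fractions):
  Task 1: C/T = 4/19 (approx. 0.2105)
  Task 2: C/T = 9/29 (approx. 0.3103)
Total utilization U = 4/19 + 9/29 = 287/551
Rounded to 4 decimal places: U = 0.5209
RM (Liu & Layland) bound for 2 tasks = 0.828427; compare with U = 287/551 (approx. 0.520871)
U <= bound, so schedulable by RM sufficient condition.

0.5209


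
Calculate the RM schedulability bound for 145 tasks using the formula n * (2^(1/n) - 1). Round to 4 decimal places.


Compute 2^(1/145) = 1.0047917694
Subtract 1: 1.0047917694 - 1 = 0.0047917694
Multiply by n: 145 * 0.0047917694 = 0.6948065630
Round to 4 dp: 0.6948

0.6948


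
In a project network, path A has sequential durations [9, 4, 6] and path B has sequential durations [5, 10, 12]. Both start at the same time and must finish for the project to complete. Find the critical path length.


Path A total = 9 + 4 + 6 = 19
Path B total = 5 + 10 + 12 = 27
Critical path = longest path = max(19, 27) = 27

27


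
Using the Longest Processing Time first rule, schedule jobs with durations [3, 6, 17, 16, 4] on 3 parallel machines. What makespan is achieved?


Sort jobs in decreasing order (LPT): [17, 16, 6, 4, 3]
Assign each job to the least loaded machine:
  Machine 1: jobs [17], load = 17
  Machine 2: jobs [16], load = 16
  Machine 3: jobs [6, 4, 3], load = 13
Makespan = max load = 17

17


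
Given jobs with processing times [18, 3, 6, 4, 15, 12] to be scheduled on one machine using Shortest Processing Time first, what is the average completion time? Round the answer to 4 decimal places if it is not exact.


Sort jobs by processing time (SPT order): [3, 4, 6, 12, 15, 18]
Compute completion times sequentially:
  Job 1: processing = 3, completes at 3
  Job 2: processing = 4, completes at 7
  Job 3: processing = 6, completes at 13
  Job 4: processing = 12, completes at 25
  Job 5: processing = 15, completes at 40
  Job 6: processing = 18, completes at 58
Sum of completion times = 146
Average completion time = 146/6 = 24.3333

24.3333


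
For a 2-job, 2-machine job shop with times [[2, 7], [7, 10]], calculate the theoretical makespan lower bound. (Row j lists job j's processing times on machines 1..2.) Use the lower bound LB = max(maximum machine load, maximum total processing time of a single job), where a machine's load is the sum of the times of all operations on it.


Machine loads:
  Machine 1: 2 + 7 = 9
  Machine 2: 7 + 10 = 17
Max machine load = 17
Job totals:
  Job 1: 9
  Job 2: 17
Max job total = 17
Lower bound = max(17, 17) = 17

17


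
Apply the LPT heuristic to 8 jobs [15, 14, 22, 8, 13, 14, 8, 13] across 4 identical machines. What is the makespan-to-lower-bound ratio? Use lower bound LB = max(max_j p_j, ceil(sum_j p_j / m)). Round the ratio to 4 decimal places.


LPT order: [22, 15, 14, 14, 13, 13, 8, 8]
Machine loads after assignment: [30, 23, 27, 27]
LPT makespan = 30
Lower bound = max(max_job, ceil(total/4)) = max(22, 27) = 27
Ratio = 30 / 27 = 1.1111

1.1111


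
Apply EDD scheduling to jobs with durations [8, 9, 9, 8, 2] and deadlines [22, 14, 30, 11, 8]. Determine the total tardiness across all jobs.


Sort by due date (EDD order): [(2, 8), (8, 11), (9, 14), (8, 22), (9, 30)]
Compute completion times and tardiness:
  Job 1: p=2, d=8, C=2, tardiness=max(0,2-8)=0
  Job 2: p=8, d=11, C=10, tardiness=max(0,10-11)=0
  Job 3: p=9, d=14, C=19, tardiness=max(0,19-14)=5
  Job 4: p=8, d=22, C=27, tardiness=max(0,27-22)=5
  Job 5: p=9, d=30, C=36, tardiness=max(0,36-30)=6
Total tardiness = 16

16


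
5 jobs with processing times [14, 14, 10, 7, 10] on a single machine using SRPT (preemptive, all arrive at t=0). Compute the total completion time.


Since all jobs arrive at t=0, SRPT equals SPT ordering.
SPT order: [7, 10, 10, 14, 14]
Completion times:
  Job 1: p=7, C=7
  Job 2: p=10, C=17
  Job 3: p=10, C=27
  Job 4: p=14, C=41
  Job 5: p=14, C=55
Total completion time = 7 + 17 + 27 + 41 + 55 = 147

147


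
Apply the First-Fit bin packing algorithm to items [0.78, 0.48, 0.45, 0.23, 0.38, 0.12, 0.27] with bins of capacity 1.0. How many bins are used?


Place items sequentially using First-Fit:
  Item 0.78 -> new Bin 1
  Item 0.48 -> new Bin 2
  Item 0.45 -> Bin 2 (now 0.93)
  Item 0.23 -> new Bin 3
  Item 0.38 -> Bin 3 (now 0.61)
  Item 0.12 -> Bin 1 (now 0.9)
  Item 0.27 -> Bin 3 (now 0.88)
Total bins used = 3

3


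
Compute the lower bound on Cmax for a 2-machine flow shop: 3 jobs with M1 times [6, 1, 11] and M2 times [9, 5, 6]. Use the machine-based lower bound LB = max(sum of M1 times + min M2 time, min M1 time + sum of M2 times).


LB1 = sum(M1 times) + min(M2 times) = 18 + 5 = 23
LB2 = min(M1 times) + sum(M2 times) = 1 + 20 = 21
Lower bound = max(LB1, LB2) = max(23, 21) = 23

23


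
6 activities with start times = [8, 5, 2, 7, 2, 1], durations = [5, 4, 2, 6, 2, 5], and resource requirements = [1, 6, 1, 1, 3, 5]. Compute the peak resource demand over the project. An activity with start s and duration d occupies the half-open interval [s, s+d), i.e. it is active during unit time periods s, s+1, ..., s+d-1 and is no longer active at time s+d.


Each activity i is active on [start_i, start_i + duration_i).
Compute total resource usage per time slot:
  t=0: active resources = [], total = 0
  t=1: active resources = [5], total = 5
  t=2: active resources = [1, 3, 5], total = 9
  t=3: active resources = [1, 3, 5], total = 9
  t=4: active resources = [5], total = 5
  t=5: active resources = [6, 5], total = 11
  t=6: active resources = [6], total = 6
  t=7: active resources = [6, 1], total = 7
  t=8: active resources = [1, 6, 1], total = 8
  t=9: active resources = [1, 1], total = 2
  t=10: active resources = [1, 1], total = 2
  t=11: active resources = [1, 1], total = 2
  t=12: active resources = [1, 1], total = 2
Peak resource demand = 11

11


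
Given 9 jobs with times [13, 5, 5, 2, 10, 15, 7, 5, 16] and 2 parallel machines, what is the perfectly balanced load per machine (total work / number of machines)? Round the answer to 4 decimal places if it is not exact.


Total processing time = 13 + 5 + 5 + 2 + 10 + 15 + 7 + 5 + 16 = 78
Number of machines = 2
Ideal balanced load = 78 / 2 = 39.0

39.0


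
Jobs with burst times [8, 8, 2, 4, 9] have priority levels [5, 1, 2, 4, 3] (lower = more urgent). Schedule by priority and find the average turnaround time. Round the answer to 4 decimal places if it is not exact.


Sort by priority (ascending = highest first):
Order: [(1, 8), (2, 2), (3, 9), (4, 4), (5, 8)]
Completion times:
  Priority 1, burst=8, C=8
  Priority 2, burst=2, C=10
  Priority 3, burst=9, C=19
  Priority 4, burst=4, C=23
  Priority 5, burst=8, C=31
Average turnaround = 91/5 = 18.2

18.2


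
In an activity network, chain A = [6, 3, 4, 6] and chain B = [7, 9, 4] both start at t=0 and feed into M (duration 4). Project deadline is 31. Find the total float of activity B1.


Forward pass: ES(B1) = sum of predecessors on chain B = 0
EF = ES + duration = 0 + 7 = 7
Backward pass: LF(M) = deadline = 31; LS(M) = 31 - 4 = 27
LF(B1) = LS(M) - sum(successors on chain B) = 27 - 13 = 14
LS = LF - duration = 14 - 7 = 7
Total float = LS - ES = 7 - 0 = 7

7


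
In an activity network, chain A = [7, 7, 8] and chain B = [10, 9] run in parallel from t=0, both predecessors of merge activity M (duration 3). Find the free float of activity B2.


ES(B2) = sum of predecessors on chain B = 10
EF(B2) = ES + duration = 10 + 9 = 19
Successor of B2 is M. ES(M) = max(sum(A), sum(B)) = max(22, 19) = 22
Free float = ES(successor) - EF(current) = 22 - 19 = 3

3


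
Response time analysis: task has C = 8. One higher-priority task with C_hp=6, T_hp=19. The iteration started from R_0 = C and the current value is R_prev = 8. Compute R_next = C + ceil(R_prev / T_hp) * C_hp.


R_next = C + ceil(R_prev / T_hp) * C_hp
ceil(8 / 19) = ceil(0.4211) = 1
Interference = 1 * 6 = 6
R_next = 8 + 6 = 14

14


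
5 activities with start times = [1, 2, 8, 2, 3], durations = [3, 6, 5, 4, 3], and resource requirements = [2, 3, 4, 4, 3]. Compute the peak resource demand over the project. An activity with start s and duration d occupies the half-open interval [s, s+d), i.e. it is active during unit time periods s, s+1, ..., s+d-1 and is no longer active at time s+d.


Each activity i is active on [start_i, start_i + duration_i).
Compute total resource usage per time slot:
  t=0: active resources = [], total = 0
  t=1: active resources = [2], total = 2
  t=2: active resources = [2, 3, 4], total = 9
  t=3: active resources = [2, 3, 4, 3], total = 12
  t=4: active resources = [3, 4, 3], total = 10
  t=5: active resources = [3, 4, 3], total = 10
  t=6: active resources = [3], total = 3
  t=7: active resources = [3], total = 3
  t=8: active resources = [4], total = 4
  t=9: active resources = [4], total = 4
  t=10: active resources = [4], total = 4
  t=11: active resources = [4], total = 4
  t=12: active resources = [4], total = 4
Peak resource demand = 12

12


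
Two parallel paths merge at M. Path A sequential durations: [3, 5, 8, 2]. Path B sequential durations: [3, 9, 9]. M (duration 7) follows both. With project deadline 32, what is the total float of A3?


Forward pass: ES(A3) = sum of predecessors on chain A = 8
EF = ES + duration = 8 + 8 = 16
Backward pass: LF(M) = deadline = 32; LS(M) = 32 - 7 = 25
LF(A3) = LS(M) - sum(successors on chain A) = 25 - 2 = 23
LS = LF - duration = 23 - 8 = 15
Total float = LS - ES = 15 - 8 = 7

7


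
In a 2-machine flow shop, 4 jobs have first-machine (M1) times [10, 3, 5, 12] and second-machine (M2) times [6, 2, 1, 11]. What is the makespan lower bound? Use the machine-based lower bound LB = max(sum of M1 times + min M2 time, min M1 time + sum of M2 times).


LB1 = sum(M1 times) + min(M2 times) = 30 + 1 = 31
LB2 = min(M1 times) + sum(M2 times) = 3 + 20 = 23
Lower bound = max(LB1, LB2) = max(31, 23) = 31

31


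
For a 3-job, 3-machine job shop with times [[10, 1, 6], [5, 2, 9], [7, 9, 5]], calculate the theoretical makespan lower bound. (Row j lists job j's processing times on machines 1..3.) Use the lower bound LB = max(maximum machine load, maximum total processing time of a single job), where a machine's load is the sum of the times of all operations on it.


Machine loads:
  Machine 1: 10 + 5 + 7 = 22
  Machine 2: 1 + 2 + 9 = 12
  Machine 3: 6 + 9 + 5 = 20
Max machine load = 22
Job totals:
  Job 1: 17
  Job 2: 16
  Job 3: 21
Max job total = 21
Lower bound = max(22, 21) = 22

22


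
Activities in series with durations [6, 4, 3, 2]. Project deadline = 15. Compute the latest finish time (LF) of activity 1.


LF(activity 1) = deadline - sum of successor durations
Successors: activities 2 through 4 with durations [4, 3, 2]
Sum of successor durations = 9
LF = 15 - 9 = 6

6


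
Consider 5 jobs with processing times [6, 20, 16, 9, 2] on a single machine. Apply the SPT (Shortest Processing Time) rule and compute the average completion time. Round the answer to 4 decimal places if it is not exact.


Sort jobs by processing time (SPT order): [2, 6, 9, 16, 20]
Compute completion times sequentially:
  Job 1: processing = 2, completes at 2
  Job 2: processing = 6, completes at 8
  Job 3: processing = 9, completes at 17
  Job 4: processing = 16, completes at 33
  Job 5: processing = 20, completes at 53
Sum of completion times = 113
Average completion time = 113/5 = 22.6

22.6


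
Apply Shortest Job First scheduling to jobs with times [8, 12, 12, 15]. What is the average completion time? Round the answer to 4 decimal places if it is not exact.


SJF order (ascending): [8, 12, 12, 15]
Completion times:
  Job 1: burst=8, C=8
  Job 2: burst=12, C=20
  Job 3: burst=12, C=32
  Job 4: burst=15, C=47
Average completion = 107/4 = 26.75

26.75


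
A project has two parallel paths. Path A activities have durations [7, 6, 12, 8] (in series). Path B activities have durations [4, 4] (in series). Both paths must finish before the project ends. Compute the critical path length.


Path A total = 7 + 6 + 12 + 8 = 33
Path B total = 4 + 4 = 8
Critical path = longest path = max(33, 8) = 33

33


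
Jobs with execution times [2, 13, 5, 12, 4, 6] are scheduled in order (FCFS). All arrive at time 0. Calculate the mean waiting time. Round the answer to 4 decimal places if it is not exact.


FCFS order (as given): [2, 13, 5, 12, 4, 6]
Waiting times:
  Job 1: wait = 0
  Job 2: wait = 2
  Job 3: wait = 15
  Job 4: wait = 20
  Job 5: wait = 32
  Job 6: wait = 36
Sum of waiting times = 105
Average waiting time = 105/6 = 17.5

17.5


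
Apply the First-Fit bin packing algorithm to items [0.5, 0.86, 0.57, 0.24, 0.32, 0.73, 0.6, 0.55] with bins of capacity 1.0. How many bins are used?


Place items sequentially using First-Fit:
  Item 0.5 -> new Bin 1
  Item 0.86 -> new Bin 2
  Item 0.57 -> new Bin 3
  Item 0.24 -> Bin 1 (now 0.74)
  Item 0.32 -> Bin 3 (now 0.89)
  Item 0.73 -> new Bin 4
  Item 0.6 -> new Bin 5
  Item 0.55 -> new Bin 6
Total bins used = 6

6


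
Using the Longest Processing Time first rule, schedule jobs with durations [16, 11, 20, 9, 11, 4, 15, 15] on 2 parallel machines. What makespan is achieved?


Sort jobs in decreasing order (LPT): [20, 16, 15, 15, 11, 11, 9, 4]
Assign each job to the least loaded machine:
  Machine 1: jobs [20, 15, 11, 4], load = 50
  Machine 2: jobs [16, 15, 11, 9], load = 51
Makespan = max load = 51

51


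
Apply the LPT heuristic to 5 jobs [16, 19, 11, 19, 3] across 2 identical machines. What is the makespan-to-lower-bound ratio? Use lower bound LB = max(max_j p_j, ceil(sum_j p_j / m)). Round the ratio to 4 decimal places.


LPT order: [19, 19, 16, 11, 3]
Machine loads after assignment: [35, 33]
LPT makespan = 35
Lower bound = max(max_job, ceil(total/2)) = max(19, 34) = 34
Ratio = 35 / 34 = 1.0294

1.0294


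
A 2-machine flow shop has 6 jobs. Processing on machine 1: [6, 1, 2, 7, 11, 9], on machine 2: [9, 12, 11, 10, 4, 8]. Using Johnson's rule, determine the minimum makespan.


Apply Johnson's rule:
  Group 1 (a <= b): [(2, 1, 12), (3, 2, 11), (1, 6, 9), (4, 7, 10)]
  Group 2 (a > b): [(6, 9, 8), (5, 11, 4)]
Optimal job order: [2, 3, 1, 4, 6, 5]
Schedule:
  Job 2: M1 done at 1, M2 done at 13
  Job 3: M1 done at 3, M2 done at 24
  Job 1: M1 done at 9, M2 done at 33
  Job 4: M1 done at 16, M2 done at 43
  Job 6: M1 done at 25, M2 done at 51
  Job 5: M1 done at 36, M2 done at 55
Makespan = 55

55


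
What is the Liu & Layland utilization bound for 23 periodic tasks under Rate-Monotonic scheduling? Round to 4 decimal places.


Compute 2^(1/23) = 1.0305955448
Subtract 1: 1.0305955448 - 1 = 0.0305955448
Multiply by n: 23 * 0.0305955448 = 0.7036975304
Round to 4 dp: 0.7037

0.7037


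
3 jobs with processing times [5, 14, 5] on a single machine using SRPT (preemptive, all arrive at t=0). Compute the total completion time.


Since all jobs arrive at t=0, SRPT equals SPT ordering.
SPT order: [5, 5, 14]
Completion times:
  Job 1: p=5, C=5
  Job 2: p=5, C=10
  Job 3: p=14, C=24
Total completion time = 5 + 10 + 24 = 39

39


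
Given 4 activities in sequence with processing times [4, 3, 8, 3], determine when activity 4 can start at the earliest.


Activity 4 starts after activities 1 through 3 complete.
Predecessor durations: [4, 3, 8]
ES = 4 + 3 + 8 = 15

15


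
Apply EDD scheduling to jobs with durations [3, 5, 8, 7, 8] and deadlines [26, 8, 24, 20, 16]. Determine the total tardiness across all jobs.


Sort by due date (EDD order): [(5, 8), (8, 16), (7, 20), (8, 24), (3, 26)]
Compute completion times and tardiness:
  Job 1: p=5, d=8, C=5, tardiness=max(0,5-8)=0
  Job 2: p=8, d=16, C=13, tardiness=max(0,13-16)=0
  Job 3: p=7, d=20, C=20, tardiness=max(0,20-20)=0
  Job 4: p=8, d=24, C=28, tardiness=max(0,28-24)=4
  Job 5: p=3, d=26, C=31, tardiness=max(0,31-26)=5
Total tardiness = 9

9


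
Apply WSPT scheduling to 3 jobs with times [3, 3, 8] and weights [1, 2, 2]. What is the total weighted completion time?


Compute p/w ratios and sort ascending (WSPT): [(3, 2), (3, 1), (8, 2)]
Compute weighted completion times:
  Job (p=3,w=2): C=3, w*C=2*3=6
  Job (p=3,w=1): C=6, w*C=1*6=6
  Job (p=8,w=2): C=14, w*C=2*14=28
Total weighted completion time = 40

40


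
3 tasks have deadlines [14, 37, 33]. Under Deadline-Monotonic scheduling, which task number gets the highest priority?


Sort tasks by relative deadline (ascending):
  Task 1: deadline = 14
  Task 3: deadline = 33
  Task 2: deadline = 37
Priority order (highest first): [1, 3, 2]
Highest priority task = 1

1


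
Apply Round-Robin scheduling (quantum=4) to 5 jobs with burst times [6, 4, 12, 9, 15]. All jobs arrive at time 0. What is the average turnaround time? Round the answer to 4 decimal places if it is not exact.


Time quantum = 4
Execution trace:
  J1 runs 4 units, time = 4
  J2 runs 4 units, time = 8
  J3 runs 4 units, time = 12
  J4 runs 4 units, time = 16
  J5 runs 4 units, time = 20
  J1 runs 2 units, time = 22
  J3 runs 4 units, time = 26
  J4 runs 4 units, time = 30
  J5 runs 4 units, time = 34
  J3 runs 4 units, time = 38
  J4 runs 1 units, time = 39
  J5 runs 4 units, time = 43
  J5 runs 3 units, time = 46
Finish times: [22, 8, 38, 39, 46]
Average turnaround = 153/5 = 30.6

30.6


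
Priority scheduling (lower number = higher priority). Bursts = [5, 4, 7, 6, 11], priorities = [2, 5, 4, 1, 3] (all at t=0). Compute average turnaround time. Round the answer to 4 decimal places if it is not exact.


Sort by priority (ascending = highest first):
Order: [(1, 6), (2, 5), (3, 11), (4, 7), (5, 4)]
Completion times:
  Priority 1, burst=6, C=6
  Priority 2, burst=5, C=11
  Priority 3, burst=11, C=22
  Priority 4, burst=7, C=29
  Priority 5, burst=4, C=33
Average turnaround = 101/5 = 20.2

20.2


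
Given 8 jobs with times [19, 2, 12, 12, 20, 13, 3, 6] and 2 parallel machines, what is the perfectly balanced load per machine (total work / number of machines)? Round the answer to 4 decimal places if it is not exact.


Total processing time = 19 + 2 + 12 + 12 + 20 + 13 + 3 + 6 = 87
Number of machines = 2
Ideal balanced load = 87 / 2 = 43.5

43.5


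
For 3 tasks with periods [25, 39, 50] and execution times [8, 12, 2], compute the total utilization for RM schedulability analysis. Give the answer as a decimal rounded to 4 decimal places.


Compute individual utilizations (exact fractions):
  Task 1: C/T = 8/25 (approx. 0.32)
  Task 2: C/T = 12/39 = 4/13 (approx. 0.3077)
  Task 3: C/T = 2/50 = 1/25 (approx. 0.04)
Total utilization U = 8/25 + 4/13 + 1/25 = 217/325
Rounded to 4 decimal places: U = 0.6677
RM (Liu & Layland) bound for 3 tasks = 0.779763; compare with U = 217/325 (approx. 0.667692)
U <= bound, so schedulable by RM sufficient condition.

0.6677


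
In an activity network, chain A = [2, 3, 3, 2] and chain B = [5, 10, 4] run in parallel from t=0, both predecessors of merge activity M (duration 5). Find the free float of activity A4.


ES(A4) = sum of predecessors on chain A = 8
EF(A4) = ES + duration = 8 + 2 = 10
Successor of A4 is M. ES(M) = max(sum(A), sum(B)) = max(10, 19) = 19
Free float = ES(successor) - EF(current) = 19 - 10 = 9

9


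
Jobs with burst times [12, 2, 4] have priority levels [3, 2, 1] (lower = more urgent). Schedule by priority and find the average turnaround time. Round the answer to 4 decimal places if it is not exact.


Sort by priority (ascending = highest first):
Order: [(1, 4), (2, 2), (3, 12)]
Completion times:
  Priority 1, burst=4, C=4
  Priority 2, burst=2, C=6
  Priority 3, burst=12, C=18
Average turnaround = 28/3 = 9.3333

9.3333


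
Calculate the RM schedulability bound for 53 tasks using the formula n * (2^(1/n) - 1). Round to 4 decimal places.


Compute 2^(1/53) = 1.0131641430
Subtract 1: 1.0131641430 - 1 = 0.0131641430
Multiply by n: 53 * 0.0131641430 = 0.6976995790
Round to 4 dp: 0.6977

0.6977


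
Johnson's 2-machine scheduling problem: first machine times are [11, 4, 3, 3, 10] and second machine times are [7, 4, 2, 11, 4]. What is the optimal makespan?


Apply Johnson's rule:
  Group 1 (a <= b): [(4, 3, 11), (2, 4, 4)]
  Group 2 (a > b): [(1, 11, 7), (5, 10, 4), (3, 3, 2)]
Optimal job order: [4, 2, 1, 5, 3]
Schedule:
  Job 4: M1 done at 3, M2 done at 14
  Job 2: M1 done at 7, M2 done at 18
  Job 1: M1 done at 18, M2 done at 25
  Job 5: M1 done at 28, M2 done at 32
  Job 3: M1 done at 31, M2 done at 34
Makespan = 34

34


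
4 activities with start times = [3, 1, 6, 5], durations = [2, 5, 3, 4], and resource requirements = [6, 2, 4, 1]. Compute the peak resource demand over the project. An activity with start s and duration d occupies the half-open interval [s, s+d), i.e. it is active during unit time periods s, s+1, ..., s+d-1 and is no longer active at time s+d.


Each activity i is active on [start_i, start_i + duration_i).
Compute total resource usage per time slot:
  t=0: active resources = [], total = 0
  t=1: active resources = [2], total = 2
  t=2: active resources = [2], total = 2
  t=3: active resources = [6, 2], total = 8
  t=4: active resources = [6, 2], total = 8
  t=5: active resources = [2, 1], total = 3
  t=6: active resources = [4, 1], total = 5
  t=7: active resources = [4, 1], total = 5
  t=8: active resources = [4, 1], total = 5
Peak resource demand = 8

8


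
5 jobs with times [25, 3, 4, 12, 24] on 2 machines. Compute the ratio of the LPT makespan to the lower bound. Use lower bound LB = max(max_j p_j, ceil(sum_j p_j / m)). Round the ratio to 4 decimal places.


LPT order: [25, 24, 12, 4, 3]
Machine loads after assignment: [32, 36]
LPT makespan = 36
Lower bound = max(max_job, ceil(total/2)) = max(25, 34) = 34
Ratio = 36 / 34 = 1.0588

1.0588


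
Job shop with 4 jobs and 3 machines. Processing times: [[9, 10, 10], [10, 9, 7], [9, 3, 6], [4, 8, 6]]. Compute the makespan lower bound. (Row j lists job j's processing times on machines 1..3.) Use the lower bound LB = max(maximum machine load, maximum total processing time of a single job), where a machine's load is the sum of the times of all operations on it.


Machine loads:
  Machine 1: 9 + 10 + 9 + 4 = 32
  Machine 2: 10 + 9 + 3 + 8 = 30
  Machine 3: 10 + 7 + 6 + 6 = 29
Max machine load = 32
Job totals:
  Job 1: 29
  Job 2: 26
  Job 3: 18
  Job 4: 18
Max job total = 29
Lower bound = max(32, 29) = 32

32


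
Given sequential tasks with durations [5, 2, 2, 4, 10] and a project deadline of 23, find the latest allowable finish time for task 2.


LF(activity 2) = deadline - sum of successor durations
Successors: activities 3 through 5 with durations [2, 4, 10]
Sum of successor durations = 16
LF = 23 - 16 = 7

7


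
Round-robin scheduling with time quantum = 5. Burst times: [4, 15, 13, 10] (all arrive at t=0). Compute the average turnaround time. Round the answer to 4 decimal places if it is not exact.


Time quantum = 5
Execution trace:
  J1 runs 4 units, time = 4
  J2 runs 5 units, time = 9
  J3 runs 5 units, time = 14
  J4 runs 5 units, time = 19
  J2 runs 5 units, time = 24
  J3 runs 5 units, time = 29
  J4 runs 5 units, time = 34
  J2 runs 5 units, time = 39
  J3 runs 3 units, time = 42
Finish times: [4, 39, 42, 34]
Average turnaround = 119/4 = 29.75

29.75


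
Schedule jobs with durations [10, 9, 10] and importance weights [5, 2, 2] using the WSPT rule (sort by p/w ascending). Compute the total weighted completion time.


Compute p/w ratios and sort ascending (WSPT): [(10, 5), (9, 2), (10, 2)]
Compute weighted completion times:
  Job (p=10,w=5): C=10, w*C=5*10=50
  Job (p=9,w=2): C=19, w*C=2*19=38
  Job (p=10,w=2): C=29, w*C=2*29=58
Total weighted completion time = 146

146


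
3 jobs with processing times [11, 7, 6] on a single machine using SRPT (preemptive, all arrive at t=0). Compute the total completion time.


Since all jobs arrive at t=0, SRPT equals SPT ordering.
SPT order: [6, 7, 11]
Completion times:
  Job 1: p=6, C=6
  Job 2: p=7, C=13
  Job 3: p=11, C=24
Total completion time = 6 + 13 + 24 = 43

43


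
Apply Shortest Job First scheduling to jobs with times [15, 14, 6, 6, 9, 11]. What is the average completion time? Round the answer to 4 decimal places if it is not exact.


SJF order (ascending): [6, 6, 9, 11, 14, 15]
Completion times:
  Job 1: burst=6, C=6
  Job 2: burst=6, C=12
  Job 3: burst=9, C=21
  Job 4: burst=11, C=32
  Job 5: burst=14, C=46
  Job 6: burst=15, C=61
Average completion = 178/6 = 29.6667

29.6667


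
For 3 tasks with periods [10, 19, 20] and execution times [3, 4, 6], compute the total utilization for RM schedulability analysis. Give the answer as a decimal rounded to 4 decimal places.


Compute individual utilizations (exact fractions):
  Task 1: C/T = 3/10 (approx. 0.3)
  Task 2: C/T = 4/19 (approx. 0.2105)
  Task 3: C/T = 6/20 = 3/10 (approx. 0.3)
Total utilization U = 3/10 + 4/19 + 3/10 = 77/95
Rounded to 4 decimal places: U = 0.8105
RM (Liu & Layland) bound for 3 tasks = 0.779763; compare with U = 77/95 (approx. 0.810526)
bound < U <= 1, so the RM sufficient condition is not met (inconclusive; an exact test such as response-time analysis is needed).

0.8105


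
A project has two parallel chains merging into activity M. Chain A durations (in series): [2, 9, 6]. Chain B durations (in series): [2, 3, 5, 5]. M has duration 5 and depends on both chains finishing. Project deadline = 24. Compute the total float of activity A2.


Forward pass: ES(A2) = sum of predecessors on chain A = 2
EF = ES + duration = 2 + 9 = 11
Backward pass: LF(M) = deadline = 24; LS(M) = 24 - 5 = 19
LF(A2) = LS(M) - sum(successors on chain A) = 19 - 6 = 13
LS = LF - duration = 13 - 9 = 4
Total float = LS - ES = 4 - 2 = 2

2


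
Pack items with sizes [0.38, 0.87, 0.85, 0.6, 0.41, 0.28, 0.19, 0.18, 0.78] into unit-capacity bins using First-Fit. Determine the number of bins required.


Place items sequentially using First-Fit:
  Item 0.38 -> new Bin 1
  Item 0.87 -> new Bin 2
  Item 0.85 -> new Bin 3
  Item 0.6 -> Bin 1 (now 0.98)
  Item 0.41 -> new Bin 4
  Item 0.28 -> Bin 4 (now 0.69)
  Item 0.19 -> Bin 4 (now 0.88)
  Item 0.18 -> new Bin 5
  Item 0.78 -> Bin 5 (now 0.96)
Total bins used = 5

5


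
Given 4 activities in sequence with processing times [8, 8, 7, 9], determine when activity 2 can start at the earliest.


Activity 2 starts after activities 1 through 1 complete.
Predecessor durations: [8]
ES = 8 = 8

8


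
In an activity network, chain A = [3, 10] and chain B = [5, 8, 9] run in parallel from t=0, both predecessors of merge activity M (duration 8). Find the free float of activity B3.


ES(B3) = sum of predecessors on chain B = 13
EF(B3) = ES + duration = 13 + 9 = 22
Successor of B3 is M. ES(M) = max(sum(A), sum(B)) = max(13, 22) = 22
Free float = ES(successor) - EF(current) = 22 - 22 = 0

0


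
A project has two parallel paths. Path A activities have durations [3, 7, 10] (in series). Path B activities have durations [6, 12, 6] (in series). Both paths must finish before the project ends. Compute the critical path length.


Path A total = 3 + 7 + 10 = 20
Path B total = 6 + 12 + 6 = 24
Critical path = longest path = max(20, 24) = 24

24


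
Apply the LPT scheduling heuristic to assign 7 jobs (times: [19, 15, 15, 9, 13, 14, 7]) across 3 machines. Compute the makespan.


Sort jobs in decreasing order (LPT): [19, 15, 15, 14, 13, 9, 7]
Assign each job to the least loaded machine:
  Machine 1: jobs [19, 9, 7], load = 35
  Machine 2: jobs [15, 14], load = 29
  Machine 3: jobs [15, 13], load = 28
Makespan = max load = 35

35


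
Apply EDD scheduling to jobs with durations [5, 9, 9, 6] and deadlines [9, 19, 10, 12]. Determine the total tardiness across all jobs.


Sort by due date (EDD order): [(5, 9), (9, 10), (6, 12), (9, 19)]
Compute completion times and tardiness:
  Job 1: p=5, d=9, C=5, tardiness=max(0,5-9)=0
  Job 2: p=9, d=10, C=14, tardiness=max(0,14-10)=4
  Job 3: p=6, d=12, C=20, tardiness=max(0,20-12)=8
  Job 4: p=9, d=19, C=29, tardiness=max(0,29-19)=10
Total tardiness = 22

22


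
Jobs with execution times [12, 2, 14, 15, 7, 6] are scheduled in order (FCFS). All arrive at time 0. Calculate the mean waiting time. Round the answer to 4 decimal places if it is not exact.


FCFS order (as given): [12, 2, 14, 15, 7, 6]
Waiting times:
  Job 1: wait = 0
  Job 2: wait = 12
  Job 3: wait = 14
  Job 4: wait = 28
  Job 5: wait = 43
  Job 6: wait = 50
Sum of waiting times = 147
Average waiting time = 147/6 = 24.5

24.5


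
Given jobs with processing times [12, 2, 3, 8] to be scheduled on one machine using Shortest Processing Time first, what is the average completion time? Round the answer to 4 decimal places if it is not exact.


Sort jobs by processing time (SPT order): [2, 3, 8, 12]
Compute completion times sequentially:
  Job 1: processing = 2, completes at 2
  Job 2: processing = 3, completes at 5
  Job 3: processing = 8, completes at 13
  Job 4: processing = 12, completes at 25
Sum of completion times = 45
Average completion time = 45/4 = 11.25

11.25


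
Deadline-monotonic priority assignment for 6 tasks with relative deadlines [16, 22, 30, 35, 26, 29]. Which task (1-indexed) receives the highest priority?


Sort tasks by relative deadline (ascending):
  Task 1: deadline = 16
  Task 2: deadline = 22
  Task 5: deadline = 26
  Task 6: deadline = 29
  Task 3: deadline = 30
  Task 4: deadline = 35
Priority order (highest first): [1, 2, 5, 6, 3, 4]
Highest priority task = 1

1


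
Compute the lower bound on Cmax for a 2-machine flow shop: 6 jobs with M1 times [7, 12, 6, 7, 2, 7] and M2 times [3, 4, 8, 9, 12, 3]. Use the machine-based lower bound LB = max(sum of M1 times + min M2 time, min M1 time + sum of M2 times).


LB1 = sum(M1 times) + min(M2 times) = 41 + 3 = 44
LB2 = min(M1 times) + sum(M2 times) = 2 + 39 = 41
Lower bound = max(LB1, LB2) = max(44, 41) = 44

44


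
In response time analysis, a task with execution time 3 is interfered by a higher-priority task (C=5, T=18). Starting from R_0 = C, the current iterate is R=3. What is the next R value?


R_next = C + ceil(R_prev / T_hp) * C_hp
ceil(3 / 18) = ceil(0.1667) = 1
Interference = 1 * 5 = 5
R_next = 3 + 5 = 8

8


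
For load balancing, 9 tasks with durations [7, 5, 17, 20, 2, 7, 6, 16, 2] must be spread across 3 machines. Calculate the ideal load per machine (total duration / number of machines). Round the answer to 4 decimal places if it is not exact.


Total processing time = 7 + 5 + 17 + 20 + 2 + 7 + 6 + 16 + 2 = 82
Number of machines = 3
Ideal balanced load = 82 / 3 = 27.3333

27.3333


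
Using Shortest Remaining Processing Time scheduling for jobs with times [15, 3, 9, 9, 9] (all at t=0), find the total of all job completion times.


Since all jobs arrive at t=0, SRPT equals SPT ordering.
SPT order: [3, 9, 9, 9, 15]
Completion times:
  Job 1: p=3, C=3
  Job 2: p=9, C=12
  Job 3: p=9, C=21
  Job 4: p=9, C=30
  Job 5: p=15, C=45
Total completion time = 3 + 12 + 21 + 30 + 45 = 111

111


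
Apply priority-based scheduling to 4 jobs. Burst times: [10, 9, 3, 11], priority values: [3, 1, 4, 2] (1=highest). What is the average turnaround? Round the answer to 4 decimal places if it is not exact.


Sort by priority (ascending = highest first):
Order: [(1, 9), (2, 11), (3, 10), (4, 3)]
Completion times:
  Priority 1, burst=9, C=9
  Priority 2, burst=11, C=20
  Priority 3, burst=10, C=30
  Priority 4, burst=3, C=33
Average turnaround = 92/4 = 23.0

23.0


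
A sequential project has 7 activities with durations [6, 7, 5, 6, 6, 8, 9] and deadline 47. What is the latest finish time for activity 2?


LF(activity 2) = deadline - sum of successor durations
Successors: activities 3 through 7 with durations [5, 6, 6, 8, 9]
Sum of successor durations = 34
LF = 47 - 34 = 13

13


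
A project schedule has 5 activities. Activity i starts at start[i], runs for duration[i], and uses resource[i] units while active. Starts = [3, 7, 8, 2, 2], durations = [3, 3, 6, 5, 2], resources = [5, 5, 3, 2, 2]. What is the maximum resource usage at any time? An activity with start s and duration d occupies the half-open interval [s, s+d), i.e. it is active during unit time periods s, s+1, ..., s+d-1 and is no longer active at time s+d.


Each activity i is active on [start_i, start_i + duration_i).
Compute total resource usage per time slot:
  t=0: active resources = [], total = 0
  t=1: active resources = [], total = 0
  t=2: active resources = [2, 2], total = 4
  t=3: active resources = [5, 2, 2], total = 9
  t=4: active resources = [5, 2], total = 7
  t=5: active resources = [5, 2], total = 7
  t=6: active resources = [2], total = 2
  t=7: active resources = [5], total = 5
  t=8: active resources = [5, 3], total = 8
  t=9: active resources = [5, 3], total = 8
  t=10: active resources = [3], total = 3
  t=11: active resources = [3], total = 3
  t=12: active resources = [3], total = 3
  t=13: active resources = [3], total = 3
Peak resource demand = 9

9


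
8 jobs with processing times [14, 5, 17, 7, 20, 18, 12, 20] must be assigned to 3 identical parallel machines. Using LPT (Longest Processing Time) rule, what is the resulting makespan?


Sort jobs in decreasing order (LPT): [20, 20, 18, 17, 14, 12, 7, 5]
Assign each job to the least loaded machine:
  Machine 1: jobs [20, 14, 5], load = 39
  Machine 2: jobs [20, 12, 7], load = 39
  Machine 3: jobs [18, 17], load = 35
Makespan = max load = 39

39


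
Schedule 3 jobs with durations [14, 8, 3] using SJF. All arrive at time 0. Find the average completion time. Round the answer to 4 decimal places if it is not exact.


SJF order (ascending): [3, 8, 14]
Completion times:
  Job 1: burst=3, C=3
  Job 2: burst=8, C=11
  Job 3: burst=14, C=25
Average completion = 39/3 = 13.0

13.0


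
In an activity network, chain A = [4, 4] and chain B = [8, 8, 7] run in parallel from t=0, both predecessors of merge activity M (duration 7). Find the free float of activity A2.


ES(A2) = sum of predecessors on chain A = 4
EF(A2) = ES + duration = 4 + 4 = 8
Successor of A2 is M. ES(M) = max(sum(A), sum(B)) = max(8, 23) = 23
Free float = ES(successor) - EF(current) = 23 - 8 = 15

15


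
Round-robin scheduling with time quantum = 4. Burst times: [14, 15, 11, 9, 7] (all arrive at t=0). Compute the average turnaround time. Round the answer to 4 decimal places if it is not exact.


Time quantum = 4
Execution trace:
  J1 runs 4 units, time = 4
  J2 runs 4 units, time = 8
  J3 runs 4 units, time = 12
  J4 runs 4 units, time = 16
  J5 runs 4 units, time = 20
  J1 runs 4 units, time = 24
  J2 runs 4 units, time = 28
  J3 runs 4 units, time = 32
  J4 runs 4 units, time = 36
  J5 runs 3 units, time = 39
  J1 runs 4 units, time = 43
  J2 runs 4 units, time = 47
  J3 runs 3 units, time = 50
  J4 runs 1 units, time = 51
  J1 runs 2 units, time = 53
  J2 runs 3 units, time = 56
Finish times: [53, 56, 50, 51, 39]
Average turnaround = 249/5 = 49.8

49.8


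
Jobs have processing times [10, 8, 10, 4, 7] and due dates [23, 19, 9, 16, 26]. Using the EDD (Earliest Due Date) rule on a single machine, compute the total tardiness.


Sort by due date (EDD order): [(10, 9), (4, 16), (8, 19), (10, 23), (7, 26)]
Compute completion times and tardiness:
  Job 1: p=10, d=9, C=10, tardiness=max(0,10-9)=1
  Job 2: p=4, d=16, C=14, tardiness=max(0,14-16)=0
  Job 3: p=8, d=19, C=22, tardiness=max(0,22-19)=3
  Job 4: p=10, d=23, C=32, tardiness=max(0,32-23)=9
  Job 5: p=7, d=26, C=39, tardiness=max(0,39-26)=13
Total tardiness = 26

26


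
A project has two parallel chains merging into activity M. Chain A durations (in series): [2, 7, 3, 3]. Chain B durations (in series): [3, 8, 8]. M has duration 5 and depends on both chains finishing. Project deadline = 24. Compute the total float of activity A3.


Forward pass: ES(A3) = sum of predecessors on chain A = 9
EF = ES + duration = 9 + 3 = 12
Backward pass: LF(M) = deadline = 24; LS(M) = 24 - 5 = 19
LF(A3) = LS(M) - sum(successors on chain A) = 19 - 3 = 16
LS = LF - duration = 16 - 3 = 13
Total float = LS - ES = 13 - 9 = 4

4


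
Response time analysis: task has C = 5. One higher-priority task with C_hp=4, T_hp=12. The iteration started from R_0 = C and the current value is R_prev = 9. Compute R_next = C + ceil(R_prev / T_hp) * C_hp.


R_next = C + ceil(R_prev / T_hp) * C_hp
ceil(9 / 12) = ceil(0.75) = 1
Interference = 1 * 4 = 4
R_next = 5 + 4 = 9
R_next = R_prev, so the iteration has converged (response time = 9).

9


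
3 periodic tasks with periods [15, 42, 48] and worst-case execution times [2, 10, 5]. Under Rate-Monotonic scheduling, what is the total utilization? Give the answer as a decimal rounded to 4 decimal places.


Compute individual utilizations (exact fractions):
  Task 1: C/T = 2/15 (approx. 0.1333)
  Task 2: C/T = 10/42 = 5/21 (approx. 0.2381)
  Task 3: C/T = 5/48 (approx. 0.1042)
Total utilization U = 2/15 + 5/21 + 5/48 = 799/1680
Rounded to 4 decimal places: U = 0.4756
RM (Liu & Layland) bound for 3 tasks = 0.779763; compare with U = 799/1680 (approx. 0.475595)
U <= bound, so schedulable by RM sufficient condition.

0.4756


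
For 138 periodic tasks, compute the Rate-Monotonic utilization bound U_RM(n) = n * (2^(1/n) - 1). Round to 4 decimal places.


Compute 2^(1/138) = 1.0050354411
Subtract 1: 1.0050354411 - 1 = 0.0050354411
Multiply by n: 138 * 0.0050354411 = 0.6948908718
Round to 4 dp: 0.6949

0.6949


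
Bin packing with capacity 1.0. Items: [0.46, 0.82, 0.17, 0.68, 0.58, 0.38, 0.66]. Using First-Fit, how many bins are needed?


Place items sequentially using First-Fit:
  Item 0.46 -> new Bin 1
  Item 0.82 -> new Bin 2
  Item 0.17 -> Bin 1 (now 0.63)
  Item 0.68 -> new Bin 3
  Item 0.58 -> new Bin 4
  Item 0.38 -> Bin 4 (now 0.96)
  Item 0.66 -> new Bin 5
Total bins used = 5

5


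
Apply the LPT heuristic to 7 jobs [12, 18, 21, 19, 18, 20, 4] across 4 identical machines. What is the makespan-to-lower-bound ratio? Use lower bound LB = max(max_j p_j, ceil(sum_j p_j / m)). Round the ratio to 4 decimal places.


LPT order: [21, 20, 19, 18, 18, 12, 4]
Machine loads after assignment: [21, 24, 31, 36]
LPT makespan = 36
Lower bound = max(max_job, ceil(total/4)) = max(21, 28) = 28
Ratio = 36 / 28 = 1.2857

1.2857


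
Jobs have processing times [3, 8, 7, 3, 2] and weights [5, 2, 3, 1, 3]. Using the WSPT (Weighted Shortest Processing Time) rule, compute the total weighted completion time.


Compute p/w ratios and sort ascending (WSPT): [(3, 5), (2, 3), (7, 3), (3, 1), (8, 2)]
Compute weighted completion times:
  Job (p=3,w=5): C=3, w*C=5*3=15
  Job (p=2,w=3): C=5, w*C=3*5=15
  Job (p=7,w=3): C=12, w*C=3*12=36
  Job (p=3,w=1): C=15, w*C=1*15=15
  Job (p=8,w=2): C=23, w*C=2*23=46
Total weighted completion time = 127

127


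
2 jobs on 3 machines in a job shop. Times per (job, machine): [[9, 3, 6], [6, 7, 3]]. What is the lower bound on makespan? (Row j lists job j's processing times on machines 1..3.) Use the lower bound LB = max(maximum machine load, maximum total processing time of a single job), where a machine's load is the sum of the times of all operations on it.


Machine loads:
  Machine 1: 9 + 6 = 15
  Machine 2: 3 + 7 = 10
  Machine 3: 6 + 3 = 9
Max machine load = 15
Job totals:
  Job 1: 18
  Job 2: 16
Max job total = 18
Lower bound = max(15, 18) = 18

18
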